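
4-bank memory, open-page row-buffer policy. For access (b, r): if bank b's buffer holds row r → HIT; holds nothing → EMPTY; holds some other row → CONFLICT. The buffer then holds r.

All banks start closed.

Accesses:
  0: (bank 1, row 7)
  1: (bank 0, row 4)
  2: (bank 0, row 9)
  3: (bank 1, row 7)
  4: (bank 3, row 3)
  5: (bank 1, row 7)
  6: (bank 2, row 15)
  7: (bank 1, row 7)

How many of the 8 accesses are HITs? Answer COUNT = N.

step 0: bank1 None->7 [EMPTY]
step 1: bank0 None->4 [EMPTY]
step 2: bank0 4->9 [CONFLICT]
step 3: bank1 7->7 [HIT]
step 4: bank3 None->3 [EMPTY]
step 5: bank1 7->7 [HIT]
step 6: bank2 None->15 [EMPTY]
step 7: bank1 7->7 [HIT]

COUNT = 3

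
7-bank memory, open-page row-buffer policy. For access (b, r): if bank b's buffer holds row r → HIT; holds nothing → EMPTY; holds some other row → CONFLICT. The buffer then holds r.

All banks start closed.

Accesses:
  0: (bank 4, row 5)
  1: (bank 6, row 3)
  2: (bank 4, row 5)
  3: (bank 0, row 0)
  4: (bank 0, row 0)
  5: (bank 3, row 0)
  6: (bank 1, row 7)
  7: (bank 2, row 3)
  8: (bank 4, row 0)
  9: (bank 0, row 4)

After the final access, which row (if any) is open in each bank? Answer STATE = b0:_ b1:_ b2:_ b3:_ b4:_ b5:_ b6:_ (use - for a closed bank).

0: bank 4 row 5 — prev None → EMPTY
1: bank 6 row 3 — prev None → EMPTY
2: bank 4 row 5 — prev 5 → HIT
3: bank 0 row 0 — prev None → EMPTY
4: bank 0 row 0 — prev 0 → HIT
5: bank 3 row 0 — prev None → EMPTY
6: bank 1 row 7 — prev None → EMPTY
7: bank 2 row 3 — prev None → EMPTY
8: bank 4 row 0 — prev 5 → CONFLICT
9: bank 0 row 4 — prev 0 → CONFLICT

STATE = b0:4 b1:7 b2:3 b3:0 b4:0 b5:- b6:3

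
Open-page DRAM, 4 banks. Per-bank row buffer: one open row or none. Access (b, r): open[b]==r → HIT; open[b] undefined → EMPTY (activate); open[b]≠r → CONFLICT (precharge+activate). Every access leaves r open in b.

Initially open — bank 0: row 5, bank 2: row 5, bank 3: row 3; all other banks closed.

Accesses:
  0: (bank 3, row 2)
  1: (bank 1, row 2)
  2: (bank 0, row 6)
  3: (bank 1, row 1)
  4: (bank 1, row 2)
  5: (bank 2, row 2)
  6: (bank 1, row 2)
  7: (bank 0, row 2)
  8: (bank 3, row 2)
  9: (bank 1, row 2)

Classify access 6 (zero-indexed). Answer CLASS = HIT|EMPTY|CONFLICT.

CLASS = HIT

step 0: bank3 3->2 [CONFLICT]
step 1: bank1 None->2 [EMPTY]
step 2: bank0 5->6 [CONFLICT]
step 3: bank1 2->1 [CONFLICT]
step 4: bank1 1->2 [CONFLICT]
step 5: bank2 5->2 [CONFLICT]
step 6: bank1 2->2 [HIT]
step 7: bank0 6->2 [CONFLICT]
step 8: bank3 2->2 [HIT]
step 9: bank1 2->2 [HIT]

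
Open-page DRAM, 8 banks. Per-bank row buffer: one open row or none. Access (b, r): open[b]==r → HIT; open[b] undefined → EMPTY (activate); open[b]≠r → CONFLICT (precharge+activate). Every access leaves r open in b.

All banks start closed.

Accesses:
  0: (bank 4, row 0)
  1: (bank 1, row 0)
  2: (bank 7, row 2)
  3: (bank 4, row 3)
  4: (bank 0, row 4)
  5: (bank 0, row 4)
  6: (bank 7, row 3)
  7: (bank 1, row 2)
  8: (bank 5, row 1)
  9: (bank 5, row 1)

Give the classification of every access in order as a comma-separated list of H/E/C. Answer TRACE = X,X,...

TRACE = E,E,E,C,E,H,C,C,E,H

0: bank 4 row 0 — prev None → EMPTY
1: bank 1 row 0 — prev None → EMPTY
2: bank 7 row 2 — prev None → EMPTY
3: bank 4 row 3 — prev 0 → CONFLICT
4: bank 0 row 4 — prev None → EMPTY
5: bank 0 row 4 — prev 4 → HIT
6: bank 7 row 3 — prev 2 → CONFLICT
7: bank 1 row 2 — prev 0 → CONFLICT
8: bank 5 row 1 — prev None → EMPTY
9: bank 5 row 1 — prev 1 → HIT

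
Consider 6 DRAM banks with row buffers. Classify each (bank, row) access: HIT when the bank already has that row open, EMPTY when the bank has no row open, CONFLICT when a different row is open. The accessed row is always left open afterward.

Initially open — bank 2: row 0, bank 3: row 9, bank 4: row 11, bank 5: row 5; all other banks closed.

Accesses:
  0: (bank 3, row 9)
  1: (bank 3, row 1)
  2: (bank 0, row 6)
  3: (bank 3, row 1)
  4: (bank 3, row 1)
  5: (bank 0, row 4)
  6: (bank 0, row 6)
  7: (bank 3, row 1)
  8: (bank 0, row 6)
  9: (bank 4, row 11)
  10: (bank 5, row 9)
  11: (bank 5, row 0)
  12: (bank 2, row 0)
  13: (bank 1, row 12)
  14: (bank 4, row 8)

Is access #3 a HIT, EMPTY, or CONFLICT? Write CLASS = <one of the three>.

CLASS = HIT

  [0] b3 r9: had r9 ⇒ H
  [1] b3 r1: had r9 ⇒ C
  [2] b0 r6: no row ⇒ E
  [3] b3 r1: had r1 ⇒ H
  [4] b3 r1: had r1 ⇒ H
  [5] b0 r4: had r6 ⇒ C
  [6] b0 r6: had r4 ⇒ C
  [7] b3 r1: had r1 ⇒ H
  [8] b0 r6: had r6 ⇒ H
  [9] b4 r11: had r11 ⇒ H
  [10] b5 r9: had r5 ⇒ C
  [11] b5 r0: had r9 ⇒ C
  [12] b2 r0: had r0 ⇒ H
  [13] b1 r12: no row ⇒ E
  [14] b4 r8: had r11 ⇒ C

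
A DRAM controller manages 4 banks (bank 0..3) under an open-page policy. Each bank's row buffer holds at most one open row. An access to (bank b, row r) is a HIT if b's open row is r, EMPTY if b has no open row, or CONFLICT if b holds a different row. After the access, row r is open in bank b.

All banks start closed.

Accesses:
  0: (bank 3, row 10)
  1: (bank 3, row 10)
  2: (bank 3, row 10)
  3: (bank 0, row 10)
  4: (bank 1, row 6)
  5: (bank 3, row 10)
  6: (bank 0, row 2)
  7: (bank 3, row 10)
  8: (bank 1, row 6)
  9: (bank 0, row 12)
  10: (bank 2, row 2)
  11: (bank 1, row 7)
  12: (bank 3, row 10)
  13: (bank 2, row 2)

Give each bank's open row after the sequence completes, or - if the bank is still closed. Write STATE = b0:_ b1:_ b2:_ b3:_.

STATE = b0:12 b1:7 b2:2 b3:10

0: bank 3 row 10 — prev None → EMPTY
1: bank 3 row 10 — prev 10 → HIT
2: bank 3 row 10 — prev 10 → HIT
3: bank 0 row 10 — prev None → EMPTY
4: bank 1 row 6 — prev None → EMPTY
5: bank 3 row 10 — prev 10 → HIT
6: bank 0 row 2 — prev 10 → CONFLICT
7: bank 3 row 10 — prev 10 → HIT
8: bank 1 row 6 — prev 6 → HIT
9: bank 0 row 12 — prev 2 → CONFLICT
10: bank 2 row 2 — prev None → EMPTY
11: bank 1 row 7 — prev 6 → CONFLICT
12: bank 3 row 10 — prev 10 → HIT
13: bank 2 row 2 — prev 2 → HIT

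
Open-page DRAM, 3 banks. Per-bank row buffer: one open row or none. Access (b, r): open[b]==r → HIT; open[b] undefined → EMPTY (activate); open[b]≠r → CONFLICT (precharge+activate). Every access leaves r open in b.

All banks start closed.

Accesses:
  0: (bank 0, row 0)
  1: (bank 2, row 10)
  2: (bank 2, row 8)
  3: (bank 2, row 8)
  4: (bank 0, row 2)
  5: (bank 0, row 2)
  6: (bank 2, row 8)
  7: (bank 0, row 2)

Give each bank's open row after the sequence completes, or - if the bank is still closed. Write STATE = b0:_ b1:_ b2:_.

STATE = b0:2 b1:- b2:8

0: bank 0 row 0 — prev None → EMPTY
1: bank 2 row 10 — prev None → EMPTY
2: bank 2 row 8 — prev 10 → CONFLICT
3: bank 2 row 8 — prev 8 → HIT
4: bank 0 row 2 — prev 0 → CONFLICT
5: bank 0 row 2 — prev 2 → HIT
6: bank 2 row 8 — prev 8 → HIT
7: bank 0 row 2 — prev 2 → HIT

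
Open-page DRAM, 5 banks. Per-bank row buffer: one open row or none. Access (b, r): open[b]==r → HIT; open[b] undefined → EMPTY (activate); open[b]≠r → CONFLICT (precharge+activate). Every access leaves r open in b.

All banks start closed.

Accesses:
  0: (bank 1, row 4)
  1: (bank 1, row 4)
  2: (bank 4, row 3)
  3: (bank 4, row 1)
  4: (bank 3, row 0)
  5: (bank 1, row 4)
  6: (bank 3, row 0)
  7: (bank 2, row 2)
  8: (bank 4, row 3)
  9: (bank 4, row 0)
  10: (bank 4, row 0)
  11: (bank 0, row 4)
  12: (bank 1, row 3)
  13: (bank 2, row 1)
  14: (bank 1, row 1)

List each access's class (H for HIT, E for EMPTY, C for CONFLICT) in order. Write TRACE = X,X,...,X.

TRACE = E,H,E,C,E,H,H,E,C,C,H,E,C,C,C

  [0] b1 r4: no row ⇒ E
  [1] b1 r4: had r4 ⇒ H
  [2] b4 r3: no row ⇒ E
  [3] b4 r1: had r3 ⇒ C
  [4] b3 r0: no row ⇒ E
  [5] b1 r4: had r4 ⇒ H
  [6] b3 r0: had r0 ⇒ H
  [7] b2 r2: no row ⇒ E
  [8] b4 r3: had r1 ⇒ C
  [9] b4 r0: had r3 ⇒ C
  [10] b4 r0: had r0 ⇒ H
  [11] b0 r4: no row ⇒ E
  [12] b1 r3: had r4 ⇒ C
  [13] b2 r1: had r2 ⇒ C
  [14] b1 r1: had r3 ⇒ C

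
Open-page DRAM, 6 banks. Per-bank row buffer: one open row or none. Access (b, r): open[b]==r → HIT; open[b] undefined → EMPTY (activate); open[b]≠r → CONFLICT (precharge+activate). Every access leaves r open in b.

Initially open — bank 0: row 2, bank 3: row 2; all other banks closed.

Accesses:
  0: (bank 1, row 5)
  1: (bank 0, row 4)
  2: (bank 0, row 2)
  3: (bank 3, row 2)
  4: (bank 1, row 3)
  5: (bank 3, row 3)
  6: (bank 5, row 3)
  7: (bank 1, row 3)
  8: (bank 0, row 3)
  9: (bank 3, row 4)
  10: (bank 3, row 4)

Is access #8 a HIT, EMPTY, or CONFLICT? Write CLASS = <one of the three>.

0: bank 1 row 5 — prev None → EMPTY
1: bank 0 row 4 — prev 2 → CONFLICT
2: bank 0 row 2 — prev 4 → CONFLICT
3: bank 3 row 2 — prev 2 → HIT
4: bank 1 row 3 — prev 5 → CONFLICT
5: bank 3 row 3 — prev 2 → CONFLICT
6: bank 5 row 3 — prev None → EMPTY
7: bank 1 row 3 — prev 3 → HIT
8: bank 0 row 3 — prev 2 → CONFLICT
9: bank 3 row 4 — prev 3 → CONFLICT
10: bank 3 row 4 — prev 4 → HIT

CLASS = CONFLICT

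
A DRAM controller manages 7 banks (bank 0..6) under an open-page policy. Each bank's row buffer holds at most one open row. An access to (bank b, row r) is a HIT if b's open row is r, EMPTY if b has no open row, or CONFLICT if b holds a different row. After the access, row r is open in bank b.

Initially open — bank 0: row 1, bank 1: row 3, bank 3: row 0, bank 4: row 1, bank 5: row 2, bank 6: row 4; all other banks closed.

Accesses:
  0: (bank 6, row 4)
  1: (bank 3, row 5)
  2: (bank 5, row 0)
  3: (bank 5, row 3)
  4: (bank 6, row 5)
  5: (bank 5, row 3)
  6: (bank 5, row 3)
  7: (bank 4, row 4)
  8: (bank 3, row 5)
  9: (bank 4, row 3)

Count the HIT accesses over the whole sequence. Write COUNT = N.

COUNT = 4

0: bank 6 row 4 — prev 4 → HIT
1: bank 3 row 5 — prev 0 → CONFLICT
2: bank 5 row 0 — prev 2 → CONFLICT
3: bank 5 row 3 — prev 0 → CONFLICT
4: bank 6 row 5 — prev 4 → CONFLICT
5: bank 5 row 3 — prev 3 → HIT
6: bank 5 row 3 — prev 3 → HIT
7: bank 4 row 4 — prev 1 → CONFLICT
8: bank 3 row 5 — prev 5 → HIT
9: bank 4 row 3 — prev 4 → CONFLICT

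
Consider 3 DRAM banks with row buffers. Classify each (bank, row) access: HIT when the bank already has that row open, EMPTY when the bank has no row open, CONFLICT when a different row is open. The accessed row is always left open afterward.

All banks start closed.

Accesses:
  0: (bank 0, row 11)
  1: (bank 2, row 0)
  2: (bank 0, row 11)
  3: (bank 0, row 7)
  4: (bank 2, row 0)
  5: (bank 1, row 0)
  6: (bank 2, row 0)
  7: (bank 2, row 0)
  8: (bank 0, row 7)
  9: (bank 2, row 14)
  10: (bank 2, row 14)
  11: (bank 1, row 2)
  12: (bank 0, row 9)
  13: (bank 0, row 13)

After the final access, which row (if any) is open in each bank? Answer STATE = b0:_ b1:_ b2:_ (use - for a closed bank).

STATE = b0:13 b1:2 b2:14

0: bank 0 row 11 — prev None → EMPTY
1: bank 2 row 0 — prev None → EMPTY
2: bank 0 row 11 — prev 11 → HIT
3: bank 0 row 7 — prev 11 → CONFLICT
4: bank 2 row 0 — prev 0 → HIT
5: bank 1 row 0 — prev None → EMPTY
6: bank 2 row 0 — prev 0 → HIT
7: bank 2 row 0 — prev 0 → HIT
8: bank 0 row 7 — prev 7 → HIT
9: bank 2 row 14 — prev 0 → CONFLICT
10: bank 2 row 14 — prev 14 → HIT
11: bank 1 row 2 — prev 0 → CONFLICT
12: bank 0 row 9 — prev 7 → CONFLICT
13: bank 0 row 13 — prev 9 → CONFLICT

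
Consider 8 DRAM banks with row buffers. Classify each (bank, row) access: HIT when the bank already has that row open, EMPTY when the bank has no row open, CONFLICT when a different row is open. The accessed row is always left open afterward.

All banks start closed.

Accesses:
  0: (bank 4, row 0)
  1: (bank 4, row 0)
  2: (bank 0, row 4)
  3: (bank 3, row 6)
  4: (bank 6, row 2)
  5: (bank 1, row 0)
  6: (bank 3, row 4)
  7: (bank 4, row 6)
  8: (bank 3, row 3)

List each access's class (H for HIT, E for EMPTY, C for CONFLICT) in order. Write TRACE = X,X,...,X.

TRACE = E,H,E,E,E,E,C,C,C

  [0] b4 r0: no row ⇒ E
  [1] b4 r0: had r0 ⇒ H
  [2] b0 r4: no row ⇒ E
  [3] b3 r6: no row ⇒ E
  [4] b6 r2: no row ⇒ E
  [5] b1 r0: no row ⇒ E
  [6] b3 r4: had r6 ⇒ C
  [7] b4 r6: had r0 ⇒ C
  [8] b3 r3: had r4 ⇒ C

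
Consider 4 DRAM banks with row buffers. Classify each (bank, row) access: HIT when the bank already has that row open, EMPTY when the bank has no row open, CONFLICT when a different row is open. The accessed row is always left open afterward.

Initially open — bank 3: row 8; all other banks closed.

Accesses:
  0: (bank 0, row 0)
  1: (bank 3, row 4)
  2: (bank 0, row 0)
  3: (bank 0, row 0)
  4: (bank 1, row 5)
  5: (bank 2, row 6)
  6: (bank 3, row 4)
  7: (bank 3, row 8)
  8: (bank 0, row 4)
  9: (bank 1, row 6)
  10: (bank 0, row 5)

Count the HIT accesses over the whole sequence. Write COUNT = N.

0: bank 0 row 0 — prev None → EMPTY
1: bank 3 row 4 — prev 8 → CONFLICT
2: bank 0 row 0 — prev 0 → HIT
3: bank 0 row 0 — prev 0 → HIT
4: bank 1 row 5 — prev None → EMPTY
5: bank 2 row 6 — prev None → EMPTY
6: bank 3 row 4 — prev 4 → HIT
7: bank 3 row 8 — prev 4 → CONFLICT
8: bank 0 row 4 — prev 0 → CONFLICT
9: bank 1 row 6 — prev 5 → CONFLICT
10: bank 0 row 5 — prev 4 → CONFLICT

COUNT = 3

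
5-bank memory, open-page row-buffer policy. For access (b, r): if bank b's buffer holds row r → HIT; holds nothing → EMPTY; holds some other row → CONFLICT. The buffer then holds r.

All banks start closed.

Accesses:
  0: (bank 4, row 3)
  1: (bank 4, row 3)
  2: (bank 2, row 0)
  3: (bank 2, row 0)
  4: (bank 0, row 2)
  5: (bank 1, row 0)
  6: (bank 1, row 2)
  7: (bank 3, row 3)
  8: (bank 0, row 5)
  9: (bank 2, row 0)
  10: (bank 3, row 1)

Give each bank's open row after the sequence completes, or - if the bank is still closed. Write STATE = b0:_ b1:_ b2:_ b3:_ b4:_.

0: bank 4 row 3 — prev None → EMPTY
1: bank 4 row 3 — prev 3 → HIT
2: bank 2 row 0 — prev None → EMPTY
3: bank 2 row 0 — prev 0 → HIT
4: bank 0 row 2 — prev None → EMPTY
5: bank 1 row 0 — prev None → EMPTY
6: bank 1 row 2 — prev 0 → CONFLICT
7: bank 3 row 3 — prev None → EMPTY
8: bank 0 row 5 — prev 2 → CONFLICT
9: bank 2 row 0 — prev 0 → HIT
10: bank 3 row 1 — prev 3 → CONFLICT

STATE = b0:5 b1:2 b2:0 b3:1 b4:3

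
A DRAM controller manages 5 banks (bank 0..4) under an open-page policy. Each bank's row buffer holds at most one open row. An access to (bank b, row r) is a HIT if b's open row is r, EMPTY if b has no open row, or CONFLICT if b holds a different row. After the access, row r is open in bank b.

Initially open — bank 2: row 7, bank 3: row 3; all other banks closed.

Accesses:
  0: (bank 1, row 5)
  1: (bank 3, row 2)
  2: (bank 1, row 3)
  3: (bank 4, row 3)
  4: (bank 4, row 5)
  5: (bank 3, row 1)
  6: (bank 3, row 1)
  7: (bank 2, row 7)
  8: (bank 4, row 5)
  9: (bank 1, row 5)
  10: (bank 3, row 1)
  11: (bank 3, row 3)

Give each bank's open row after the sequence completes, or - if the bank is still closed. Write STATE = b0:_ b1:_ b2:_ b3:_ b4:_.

#0 (1,5) E
#1 (3,2) C  (was 3)
#2 (1,3) C  (was 5)
#3 (4,3) E
#4 (4,5) C  (was 3)
#5 (3,1) C  (was 2)
#6 (3,1) H  (was 1)
#7 (2,7) H  (was 7)
#8 (4,5) H  (was 5)
#9 (1,5) C  (was 3)
#10 (3,1) H  (was 1)
#11 (3,3) C  (was 1)

STATE = b0:- b1:5 b2:7 b3:3 b4:5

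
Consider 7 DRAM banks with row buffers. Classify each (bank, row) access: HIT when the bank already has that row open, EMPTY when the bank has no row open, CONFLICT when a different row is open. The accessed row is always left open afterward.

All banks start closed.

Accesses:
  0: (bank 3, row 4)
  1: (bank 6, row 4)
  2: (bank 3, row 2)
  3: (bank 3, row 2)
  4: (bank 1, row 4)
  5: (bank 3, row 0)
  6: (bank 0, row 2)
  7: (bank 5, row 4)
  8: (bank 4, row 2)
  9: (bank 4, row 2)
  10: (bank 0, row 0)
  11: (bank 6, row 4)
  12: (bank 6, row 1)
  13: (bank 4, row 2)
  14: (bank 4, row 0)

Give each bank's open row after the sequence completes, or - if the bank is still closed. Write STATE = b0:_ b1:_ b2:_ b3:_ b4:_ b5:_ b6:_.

#0 (3,4) E
#1 (6,4) E
#2 (3,2) C  (was 4)
#3 (3,2) H  (was 2)
#4 (1,4) E
#5 (3,0) C  (was 2)
#6 (0,2) E
#7 (5,4) E
#8 (4,2) E
#9 (4,2) H  (was 2)
#10 (0,0) C  (was 2)
#11 (6,4) H  (was 4)
#12 (6,1) C  (was 4)
#13 (4,2) H  (was 2)
#14 (4,0) C  (was 2)

STATE = b0:0 b1:4 b2:- b3:0 b4:0 b5:4 b6:1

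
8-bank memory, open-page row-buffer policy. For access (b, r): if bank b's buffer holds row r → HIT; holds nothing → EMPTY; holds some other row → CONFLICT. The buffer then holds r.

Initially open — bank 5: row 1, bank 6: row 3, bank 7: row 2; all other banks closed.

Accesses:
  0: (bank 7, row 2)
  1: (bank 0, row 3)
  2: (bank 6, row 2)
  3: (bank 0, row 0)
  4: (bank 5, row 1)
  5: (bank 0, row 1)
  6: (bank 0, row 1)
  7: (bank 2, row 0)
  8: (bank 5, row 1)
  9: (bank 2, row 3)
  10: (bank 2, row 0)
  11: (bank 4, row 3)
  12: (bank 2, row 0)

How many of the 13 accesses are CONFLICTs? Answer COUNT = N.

COUNT = 5

  [0] b7 r2: had r2 ⇒ H
  [1] b0 r3: no row ⇒ E
  [2] b6 r2: had r3 ⇒ C
  [3] b0 r0: had r3 ⇒ C
  [4] b5 r1: had r1 ⇒ H
  [5] b0 r1: had r0 ⇒ C
  [6] b0 r1: had r1 ⇒ H
  [7] b2 r0: no row ⇒ E
  [8] b5 r1: had r1 ⇒ H
  [9] b2 r3: had r0 ⇒ C
  [10] b2 r0: had r3 ⇒ C
  [11] b4 r3: no row ⇒ E
  [12] b2 r0: had r0 ⇒ H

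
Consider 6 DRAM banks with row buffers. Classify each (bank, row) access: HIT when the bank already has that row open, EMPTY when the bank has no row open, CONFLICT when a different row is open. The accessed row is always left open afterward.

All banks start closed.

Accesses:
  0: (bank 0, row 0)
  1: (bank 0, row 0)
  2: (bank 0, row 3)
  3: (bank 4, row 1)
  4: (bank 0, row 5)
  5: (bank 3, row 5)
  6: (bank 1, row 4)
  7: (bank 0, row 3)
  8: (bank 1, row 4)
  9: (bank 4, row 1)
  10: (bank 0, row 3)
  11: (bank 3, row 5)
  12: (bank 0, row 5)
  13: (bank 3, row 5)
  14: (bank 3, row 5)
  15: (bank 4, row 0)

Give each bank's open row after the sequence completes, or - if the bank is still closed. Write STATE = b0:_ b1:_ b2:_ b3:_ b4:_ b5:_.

0: bank 0 row 0 — prev None → EMPTY
1: bank 0 row 0 — prev 0 → HIT
2: bank 0 row 3 — prev 0 → CONFLICT
3: bank 4 row 1 — prev None → EMPTY
4: bank 0 row 5 — prev 3 → CONFLICT
5: bank 3 row 5 — prev None → EMPTY
6: bank 1 row 4 — prev None → EMPTY
7: bank 0 row 3 — prev 5 → CONFLICT
8: bank 1 row 4 — prev 4 → HIT
9: bank 4 row 1 — prev 1 → HIT
10: bank 0 row 3 — prev 3 → HIT
11: bank 3 row 5 — prev 5 → HIT
12: bank 0 row 5 — prev 3 → CONFLICT
13: bank 3 row 5 — prev 5 → HIT
14: bank 3 row 5 — prev 5 → HIT
15: bank 4 row 0 — prev 1 → CONFLICT

STATE = b0:5 b1:4 b2:- b3:5 b4:0 b5:-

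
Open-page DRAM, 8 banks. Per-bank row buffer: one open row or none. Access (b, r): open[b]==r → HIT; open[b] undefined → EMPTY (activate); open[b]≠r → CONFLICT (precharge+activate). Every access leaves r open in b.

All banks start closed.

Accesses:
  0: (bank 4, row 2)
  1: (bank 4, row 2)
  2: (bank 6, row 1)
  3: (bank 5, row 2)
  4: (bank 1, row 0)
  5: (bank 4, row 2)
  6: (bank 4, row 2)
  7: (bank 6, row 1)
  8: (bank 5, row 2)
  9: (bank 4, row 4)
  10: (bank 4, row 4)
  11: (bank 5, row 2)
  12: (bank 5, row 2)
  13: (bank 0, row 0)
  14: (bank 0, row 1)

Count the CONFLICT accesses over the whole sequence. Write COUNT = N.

COUNT = 2

  [0] b4 r2: no row ⇒ E
  [1] b4 r2: had r2 ⇒ H
  [2] b6 r1: no row ⇒ E
  [3] b5 r2: no row ⇒ E
  [4] b1 r0: no row ⇒ E
  [5] b4 r2: had r2 ⇒ H
  [6] b4 r2: had r2 ⇒ H
  [7] b6 r1: had r1 ⇒ H
  [8] b5 r2: had r2 ⇒ H
  [9] b4 r4: had r2 ⇒ C
  [10] b4 r4: had r4 ⇒ H
  [11] b5 r2: had r2 ⇒ H
  [12] b5 r2: had r2 ⇒ H
  [13] b0 r0: no row ⇒ E
  [14] b0 r1: had r0 ⇒ C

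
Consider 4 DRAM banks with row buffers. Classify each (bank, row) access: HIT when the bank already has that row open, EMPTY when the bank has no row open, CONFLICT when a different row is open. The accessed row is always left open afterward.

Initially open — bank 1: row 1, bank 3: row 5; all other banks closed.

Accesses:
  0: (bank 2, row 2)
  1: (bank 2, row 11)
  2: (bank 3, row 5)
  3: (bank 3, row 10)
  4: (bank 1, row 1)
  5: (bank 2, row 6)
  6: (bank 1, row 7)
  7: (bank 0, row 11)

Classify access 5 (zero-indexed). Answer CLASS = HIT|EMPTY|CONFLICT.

0: bank 2 row 2 — prev None → EMPTY
1: bank 2 row 11 — prev 2 → CONFLICT
2: bank 3 row 5 — prev 5 → HIT
3: bank 3 row 10 — prev 5 → CONFLICT
4: bank 1 row 1 — prev 1 → HIT
5: bank 2 row 6 — prev 11 → CONFLICT
6: bank 1 row 7 — prev 1 → CONFLICT
7: bank 0 row 11 — prev None → EMPTY

CLASS = CONFLICT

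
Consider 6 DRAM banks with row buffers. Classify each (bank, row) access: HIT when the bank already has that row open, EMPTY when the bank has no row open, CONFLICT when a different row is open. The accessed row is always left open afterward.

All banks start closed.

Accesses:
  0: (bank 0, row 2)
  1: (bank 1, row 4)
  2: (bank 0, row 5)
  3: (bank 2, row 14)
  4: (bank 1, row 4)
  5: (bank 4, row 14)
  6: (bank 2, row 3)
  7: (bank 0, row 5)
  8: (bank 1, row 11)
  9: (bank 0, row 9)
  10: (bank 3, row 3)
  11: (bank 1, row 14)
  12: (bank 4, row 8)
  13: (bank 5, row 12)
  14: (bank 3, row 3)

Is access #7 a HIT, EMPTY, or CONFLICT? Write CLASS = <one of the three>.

0: bank 0 row 2 — prev None → EMPTY
1: bank 1 row 4 — prev None → EMPTY
2: bank 0 row 5 — prev 2 → CONFLICT
3: bank 2 row 14 — prev None → EMPTY
4: bank 1 row 4 — prev 4 → HIT
5: bank 4 row 14 — prev None → EMPTY
6: bank 2 row 3 — prev 14 → CONFLICT
7: bank 0 row 5 — prev 5 → HIT
8: bank 1 row 11 — prev 4 → CONFLICT
9: bank 0 row 9 — prev 5 → CONFLICT
10: bank 3 row 3 — prev None → EMPTY
11: bank 1 row 14 — prev 11 → CONFLICT
12: bank 4 row 8 — prev 14 → CONFLICT
13: bank 5 row 12 — prev None → EMPTY
14: bank 3 row 3 — prev 3 → HIT

CLASS = HIT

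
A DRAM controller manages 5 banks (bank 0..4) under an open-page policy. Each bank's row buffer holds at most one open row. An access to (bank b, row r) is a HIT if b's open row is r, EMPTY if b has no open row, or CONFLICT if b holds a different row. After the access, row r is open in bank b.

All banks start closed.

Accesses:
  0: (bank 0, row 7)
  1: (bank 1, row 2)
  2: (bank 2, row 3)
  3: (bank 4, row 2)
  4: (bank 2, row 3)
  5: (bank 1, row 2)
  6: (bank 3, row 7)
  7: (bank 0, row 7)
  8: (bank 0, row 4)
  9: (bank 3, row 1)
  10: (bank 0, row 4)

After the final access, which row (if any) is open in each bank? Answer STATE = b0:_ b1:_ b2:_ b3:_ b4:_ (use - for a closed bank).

STATE = b0:4 b1:2 b2:3 b3:1 b4:2

step 0: bank0 None->7 [EMPTY]
step 1: bank1 None->2 [EMPTY]
step 2: bank2 None->3 [EMPTY]
step 3: bank4 None->2 [EMPTY]
step 4: bank2 3->3 [HIT]
step 5: bank1 2->2 [HIT]
step 6: bank3 None->7 [EMPTY]
step 7: bank0 7->7 [HIT]
step 8: bank0 7->4 [CONFLICT]
step 9: bank3 7->1 [CONFLICT]
step 10: bank0 4->4 [HIT]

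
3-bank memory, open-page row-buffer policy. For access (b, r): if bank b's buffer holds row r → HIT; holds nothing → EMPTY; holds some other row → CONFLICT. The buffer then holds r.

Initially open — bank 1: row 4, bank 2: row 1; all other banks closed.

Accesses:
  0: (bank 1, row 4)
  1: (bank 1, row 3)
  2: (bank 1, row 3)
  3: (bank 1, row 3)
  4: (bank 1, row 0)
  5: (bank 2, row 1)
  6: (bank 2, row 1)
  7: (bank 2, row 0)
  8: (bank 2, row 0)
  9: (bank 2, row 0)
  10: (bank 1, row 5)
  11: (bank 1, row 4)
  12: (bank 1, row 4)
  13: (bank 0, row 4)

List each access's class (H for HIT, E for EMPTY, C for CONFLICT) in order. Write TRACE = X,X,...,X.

  [0] b1 r4: had r4 ⇒ H
  [1] b1 r3: had r4 ⇒ C
  [2] b1 r3: had r3 ⇒ H
  [3] b1 r3: had r3 ⇒ H
  [4] b1 r0: had r3 ⇒ C
  [5] b2 r1: had r1 ⇒ H
  [6] b2 r1: had r1 ⇒ H
  [7] b2 r0: had r1 ⇒ C
  [8] b2 r0: had r0 ⇒ H
  [9] b2 r0: had r0 ⇒ H
  [10] b1 r5: had r0 ⇒ C
  [11] b1 r4: had r5 ⇒ C
  [12] b1 r4: had r4 ⇒ H
  [13] b0 r4: no row ⇒ E

TRACE = H,C,H,H,C,H,H,C,H,H,C,C,H,E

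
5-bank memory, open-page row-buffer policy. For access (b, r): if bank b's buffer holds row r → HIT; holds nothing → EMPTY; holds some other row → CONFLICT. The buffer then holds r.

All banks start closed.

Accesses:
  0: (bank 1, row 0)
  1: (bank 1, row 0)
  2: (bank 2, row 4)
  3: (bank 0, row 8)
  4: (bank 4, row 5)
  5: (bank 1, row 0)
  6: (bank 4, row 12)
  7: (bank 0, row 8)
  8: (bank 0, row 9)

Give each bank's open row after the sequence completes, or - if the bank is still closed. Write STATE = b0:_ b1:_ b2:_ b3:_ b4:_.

STATE = b0:9 b1:0 b2:4 b3:- b4:12

#0 (1,0) E
#1 (1,0) H  (was 0)
#2 (2,4) E
#3 (0,8) E
#4 (4,5) E
#5 (1,0) H  (was 0)
#6 (4,12) C  (was 5)
#7 (0,8) H  (was 8)
#8 (0,9) C  (was 8)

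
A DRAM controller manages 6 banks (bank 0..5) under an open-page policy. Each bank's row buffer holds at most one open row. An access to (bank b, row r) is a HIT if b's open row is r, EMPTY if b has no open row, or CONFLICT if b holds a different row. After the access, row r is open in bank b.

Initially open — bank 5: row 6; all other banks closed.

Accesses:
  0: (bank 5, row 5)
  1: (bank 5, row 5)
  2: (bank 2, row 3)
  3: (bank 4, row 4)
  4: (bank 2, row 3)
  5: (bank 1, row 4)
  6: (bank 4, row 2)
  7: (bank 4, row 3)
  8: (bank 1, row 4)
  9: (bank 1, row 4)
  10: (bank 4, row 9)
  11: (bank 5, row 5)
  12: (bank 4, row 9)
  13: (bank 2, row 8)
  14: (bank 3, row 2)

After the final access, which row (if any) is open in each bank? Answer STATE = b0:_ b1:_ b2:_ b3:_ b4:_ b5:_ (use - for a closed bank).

STATE = b0:- b1:4 b2:8 b3:2 b4:9 b5:5

0: bank 5 row 5 — prev 6 → CONFLICT
1: bank 5 row 5 — prev 5 → HIT
2: bank 2 row 3 — prev None → EMPTY
3: bank 4 row 4 — prev None → EMPTY
4: bank 2 row 3 — prev 3 → HIT
5: bank 1 row 4 — prev None → EMPTY
6: bank 4 row 2 — prev 4 → CONFLICT
7: bank 4 row 3 — prev 2 → CONFLICT
8: bank 1 row 4 — prev 4 → HIT
9: bank 1 row 4 — prev 4 → HIT
10: bank 4 row 9 — prev 3 → CONFLICT
11: bank 5 row 5 — prev 5 → HIT
12: bank 4 row 9 — prev 9 → HIT
13: bank 2 row 8 — prev 3 → CONFLICT
14: bank 3 row 2 — prev None → EMPTY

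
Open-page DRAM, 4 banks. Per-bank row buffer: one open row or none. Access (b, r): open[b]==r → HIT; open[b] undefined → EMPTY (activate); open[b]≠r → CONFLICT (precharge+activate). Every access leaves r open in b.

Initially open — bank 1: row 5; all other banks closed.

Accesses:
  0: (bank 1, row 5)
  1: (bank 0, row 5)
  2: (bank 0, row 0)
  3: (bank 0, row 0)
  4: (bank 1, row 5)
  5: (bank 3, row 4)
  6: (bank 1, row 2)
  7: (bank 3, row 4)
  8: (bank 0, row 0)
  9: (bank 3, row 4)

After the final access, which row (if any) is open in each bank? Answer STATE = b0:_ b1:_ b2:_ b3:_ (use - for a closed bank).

STATE = b0:0 b1:2 b2:- b3:4

#0 (1,5) H  (was 5)
#1 (0,5) E
#2 (0,0) C  (was 5)
#3 (0,0) H  (was 0)
#4 (1,5) H  (was 5)
#5 (3,4) E
#6 (1,2) C  (was 5)
#7 (3,4) H  (was 4)
#8 (0,0) H  (was 0)
#9 (3,4) H  (was 4)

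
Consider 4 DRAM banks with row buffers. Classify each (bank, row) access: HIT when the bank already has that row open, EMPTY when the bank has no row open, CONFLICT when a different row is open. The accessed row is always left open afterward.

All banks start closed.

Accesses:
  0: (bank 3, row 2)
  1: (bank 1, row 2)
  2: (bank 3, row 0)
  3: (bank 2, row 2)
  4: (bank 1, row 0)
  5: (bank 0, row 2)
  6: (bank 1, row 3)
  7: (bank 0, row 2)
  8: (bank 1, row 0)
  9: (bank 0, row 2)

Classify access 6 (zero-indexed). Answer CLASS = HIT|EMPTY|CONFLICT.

CLASS = CONFLICT

#0 (3,2) E
#1 (1,2) E
#2 (3,0) C  (was 2)
#3 (2,2) E
#4 (1,0) C  (was 2)
#5 (0,2) E
#6 (1,3) C  (was 0)
#7 (0,2) H  (was 2)
#8 (1,0) C  (was 3)
#9 (0,2) H  (was 2)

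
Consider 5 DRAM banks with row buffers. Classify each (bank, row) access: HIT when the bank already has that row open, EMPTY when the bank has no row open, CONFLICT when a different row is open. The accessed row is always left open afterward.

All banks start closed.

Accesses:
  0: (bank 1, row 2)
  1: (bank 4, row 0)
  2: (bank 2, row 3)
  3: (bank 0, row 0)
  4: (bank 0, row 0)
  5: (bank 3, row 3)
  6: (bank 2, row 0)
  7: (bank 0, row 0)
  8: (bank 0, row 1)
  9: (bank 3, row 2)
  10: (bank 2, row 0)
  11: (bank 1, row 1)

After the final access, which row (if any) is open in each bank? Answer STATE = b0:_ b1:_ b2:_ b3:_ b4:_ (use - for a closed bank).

STATE = b0:1 b1:1 b2:0 b3:2 b4:0

#0 (1,2) E
#1 (4,0) E
#2 (2,3) E
#3 (0,0) E
#4 (0,0) H  (was 0)
#5 (3,3) E
#6 (2,0) C  (was 3)
#7 (0,0) H  (was 0)
#8 (0,1) C  (was 0)
#9 (3,2) C  (was 3)
#10 (2,0) H  (was 0)
#11 (1,1) C  (was 2)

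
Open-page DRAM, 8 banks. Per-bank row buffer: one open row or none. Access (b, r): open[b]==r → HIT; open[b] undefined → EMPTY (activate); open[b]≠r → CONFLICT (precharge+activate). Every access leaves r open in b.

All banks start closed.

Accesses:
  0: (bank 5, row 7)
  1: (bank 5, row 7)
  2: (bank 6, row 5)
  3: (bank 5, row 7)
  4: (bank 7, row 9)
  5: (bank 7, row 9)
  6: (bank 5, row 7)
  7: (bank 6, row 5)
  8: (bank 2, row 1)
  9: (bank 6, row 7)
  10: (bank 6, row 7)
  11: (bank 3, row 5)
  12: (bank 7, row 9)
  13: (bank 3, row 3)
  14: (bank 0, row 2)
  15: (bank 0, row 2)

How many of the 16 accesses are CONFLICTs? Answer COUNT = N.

COUNT = 2

0: bank 5 row 7 — prev None → EMPTY
1: bank 5 row 7 — prev 7 → HIT
2: bank 6 row 5 — prev None → EMPTY
3: bank 5 row 7 — prev 7 → HIT
4: bank 7 row 9 — prev None → EMPTY
5: bank 7 row 9 — prev 9 → HIT
6: bank 5 row 7 — prev 7 → HIT
7: bank 6 row 5 — prev 5 → HIT
8: bank 2 row 1 — prev None → EMPTY
9: bank 6 row 7 — prev 5 → CONFLICT
10: bank 6 row 7 — prev 7 → HIT
11: bank 3 row 5 — prev None → EMPTY
12: bank 7 row 9 — prev 9 → HIT
13: bank 3 row 3 — prev 5 → CONFLICT
14: bank 0 row 2 — prev None → EMPTY
15: bank 0 row 2 — prev 2 → HIT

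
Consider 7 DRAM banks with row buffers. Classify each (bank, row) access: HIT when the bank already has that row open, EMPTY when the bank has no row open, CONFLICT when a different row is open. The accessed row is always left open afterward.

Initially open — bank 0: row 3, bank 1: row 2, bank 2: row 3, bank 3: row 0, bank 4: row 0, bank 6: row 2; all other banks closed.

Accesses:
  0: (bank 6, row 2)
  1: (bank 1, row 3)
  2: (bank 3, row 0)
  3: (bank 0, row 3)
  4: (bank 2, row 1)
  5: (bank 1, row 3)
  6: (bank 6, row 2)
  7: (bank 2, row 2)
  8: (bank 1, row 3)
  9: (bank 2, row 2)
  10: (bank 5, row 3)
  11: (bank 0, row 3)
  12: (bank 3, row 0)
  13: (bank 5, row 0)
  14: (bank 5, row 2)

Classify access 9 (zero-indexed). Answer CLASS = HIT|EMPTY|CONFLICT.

CLASS = HIT

0: bank 6 row 2 — prev 2 → HIT
1: bank 1 row 3 — prev 2 → CONFLICT
2: bank 3 row 0 — prev 0 → HIT
3: bank 0 row 3 — prev 3 → HIT
4: bank 2 row 1 — prev 3 → CONFLICT
5: bank 1 row 3 — prev 3 → HIT
6: bank 6 row 2 — prev 2 → HIT
7: bank 2 row 2 — prev 1 → CONFLICT
8: bank 1 row 3 — prev 3 → HIT
9: bank 2 row 2 — prev 2 → HIT
10: bank 5 row 3 — prev None → EMPTY
11: bank 0 row 3 — prev 3 → HIT
12: bank 3 row 0 — prev 0 → HIT
13: bank 5 row 0 — prev 3 → CONFLICT
14: bank 5 row 2 — prev 0 → CONFLICT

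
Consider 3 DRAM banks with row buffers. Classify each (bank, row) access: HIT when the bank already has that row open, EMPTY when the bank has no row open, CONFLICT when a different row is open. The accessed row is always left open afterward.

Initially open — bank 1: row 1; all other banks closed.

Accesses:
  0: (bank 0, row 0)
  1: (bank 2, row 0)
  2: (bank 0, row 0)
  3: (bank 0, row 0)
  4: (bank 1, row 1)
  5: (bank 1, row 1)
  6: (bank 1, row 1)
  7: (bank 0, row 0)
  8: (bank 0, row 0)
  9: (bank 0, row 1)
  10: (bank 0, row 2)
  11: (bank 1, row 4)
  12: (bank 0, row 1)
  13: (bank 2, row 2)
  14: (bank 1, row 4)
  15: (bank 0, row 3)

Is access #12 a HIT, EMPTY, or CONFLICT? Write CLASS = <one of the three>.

CLASS = CONFLICT

#0 (0,0) E
#1 (2,0) E
#2 (0,0) H  (was 0)
#3 (0,0) H  (was 0)
#4 (1,1) H  (was 1)
#5 (1,1) H  (was 1)
#6 (1,1) H  (was 1)
#7 (0,0) H  (was 0)
#8 (0,0) H  (was 0)
#9 (0,1) C  (was 0)
#10 (0,2) C  (was 1)
#11 (1,4) C  (was 1)
#12 (0,1) C  (was 2)
#13 (2,2) C  (was 0)
#14 (1,4) H  (was 4)
#15 (0,3) C  (was 1)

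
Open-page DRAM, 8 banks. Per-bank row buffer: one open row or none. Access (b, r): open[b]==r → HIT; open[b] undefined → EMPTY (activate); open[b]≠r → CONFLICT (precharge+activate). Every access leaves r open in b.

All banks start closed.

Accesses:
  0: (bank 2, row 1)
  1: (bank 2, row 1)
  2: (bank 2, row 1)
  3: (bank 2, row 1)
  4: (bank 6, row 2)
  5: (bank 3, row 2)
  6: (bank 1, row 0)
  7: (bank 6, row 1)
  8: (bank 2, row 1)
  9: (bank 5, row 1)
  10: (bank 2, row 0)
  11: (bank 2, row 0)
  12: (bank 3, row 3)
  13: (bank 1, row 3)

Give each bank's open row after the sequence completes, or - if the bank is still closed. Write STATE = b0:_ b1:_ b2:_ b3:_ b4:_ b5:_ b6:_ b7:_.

STATE = b0:- b1:3 b2:0 b3:3 b4:- b5:1 b6:1 b7:-

#0 (2,1) E
#1 (2,1) H  (was 1)
#2 (2,1) H  (was 1)
#3 (2,1) H  (was 1)
#4 (6,2) E
#5 (3,2) E
#6 (1,0) E
#7 (6,1) C  (was 2)
#8 (2,1) H  (was 1)
#9 (5,1) E
#10 (2,0) C  (was 1)
#11 (2,0) H  (was 0)
#12 (3,3) C  (was 2)
#13 (1,3) C  (was 0)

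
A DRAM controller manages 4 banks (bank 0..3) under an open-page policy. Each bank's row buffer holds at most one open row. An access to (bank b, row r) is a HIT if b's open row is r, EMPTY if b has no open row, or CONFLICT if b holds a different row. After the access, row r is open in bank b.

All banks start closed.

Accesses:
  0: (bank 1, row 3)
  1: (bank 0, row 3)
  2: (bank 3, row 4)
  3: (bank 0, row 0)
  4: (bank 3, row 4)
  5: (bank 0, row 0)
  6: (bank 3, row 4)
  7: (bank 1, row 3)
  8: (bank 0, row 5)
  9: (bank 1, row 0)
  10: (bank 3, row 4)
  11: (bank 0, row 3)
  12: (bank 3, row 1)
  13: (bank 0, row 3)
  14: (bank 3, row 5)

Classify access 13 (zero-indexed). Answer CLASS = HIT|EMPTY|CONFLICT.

0: bank 1 row 3 — prev None → EMPTY
1: bank 0 row 3 — prev None → EMPTY
2: bank 3 row 4 — prev None → EMPTY
3: bank 0 row 0 — prev 3 → CONFLICT
4: bank 3 row 4 — prev 4 → HIT
5: bank 0 row 0 — prev 0 → HIT
6: bank 3 row 4 — prev 4 → HIT
7: bank 1 row 3 — prev 3 → HIT
8: bank 0 row 5 — prev 0 → CONFLICT
9: bank 1 row 0 — prev 3 → CONFLICT
10: bank 3 row 4 — prev 4 → HIT
11: bank 0 row 3 — prev 5 → CONFLICT
12: bank 3 row 1 — prev 4 → CONFLICT
13: bank 0 row 3 — prev 3 → HIT
14: bank 3 row 5 — prev 1 → CONFLICT

CLASS = HIT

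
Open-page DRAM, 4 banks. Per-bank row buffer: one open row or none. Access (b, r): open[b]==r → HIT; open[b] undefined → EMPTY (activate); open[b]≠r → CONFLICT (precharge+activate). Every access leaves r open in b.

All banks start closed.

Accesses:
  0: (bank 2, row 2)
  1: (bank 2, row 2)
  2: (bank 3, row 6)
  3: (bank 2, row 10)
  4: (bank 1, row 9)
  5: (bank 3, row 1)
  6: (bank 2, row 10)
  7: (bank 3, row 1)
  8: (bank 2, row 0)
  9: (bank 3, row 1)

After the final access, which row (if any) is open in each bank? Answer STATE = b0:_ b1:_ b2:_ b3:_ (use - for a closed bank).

STATE = b0:- b1:9 b2:0 b3:1

#0 (2,2) E
#1 (2,2) H  (was 2)
#2 (3,6) E
#3 (2,10) C  (was 2)
#4 (1,9) E
#5 (3,1) C  (was 6)
#6 (2,10) H  (was 10)
#7 (3,1) H  (was 1)
#8 (2,0) C  (was 10)
#9 (3,1) H  (was 1)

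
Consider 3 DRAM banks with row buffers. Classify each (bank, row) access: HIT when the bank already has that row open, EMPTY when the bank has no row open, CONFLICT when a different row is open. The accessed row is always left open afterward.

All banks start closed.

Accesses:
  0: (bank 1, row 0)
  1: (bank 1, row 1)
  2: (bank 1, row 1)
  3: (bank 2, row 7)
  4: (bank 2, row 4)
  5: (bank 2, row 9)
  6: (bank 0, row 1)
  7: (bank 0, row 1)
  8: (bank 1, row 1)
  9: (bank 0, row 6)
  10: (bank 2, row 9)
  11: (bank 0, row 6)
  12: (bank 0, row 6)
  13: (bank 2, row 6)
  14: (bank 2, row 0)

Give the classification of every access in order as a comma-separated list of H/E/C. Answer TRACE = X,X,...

TRACE = E,C,H,E,C,C,E,H,H,C,H,H,H,C,C

0: bank 1 row 0 — prev None → EMPTY
1: bank 1 row 1 — prev 0 → CONFLICT
2: bank 1 row 1 — prev 1 → HIT
3: bank 2 row 7 — prev None → EMPTY
4: bank 2 row 4 — prev 7 → CONFLICT
5: bank 2 row 9 — prev 4 → CONFLICT
6: bank 0 row 1 — prev None → EMPTY
7: bank 0 row 1 — prev 1 → HIT
8: bank 1 row 1 — prev 1 → HIT
9: bank 0 row 6 — prev 1 → CONFLICT
10: bank 2 row 9 — prev 9 → HIT
11: bank 0 row 6 — prev 6 → HIT
12: bank 0 row 6 — prev 6 → HIT
13: bank 2 row 6 — prev 9 → CONFLICT
14: bank 2 row 0 — prev 6 → CONFLICT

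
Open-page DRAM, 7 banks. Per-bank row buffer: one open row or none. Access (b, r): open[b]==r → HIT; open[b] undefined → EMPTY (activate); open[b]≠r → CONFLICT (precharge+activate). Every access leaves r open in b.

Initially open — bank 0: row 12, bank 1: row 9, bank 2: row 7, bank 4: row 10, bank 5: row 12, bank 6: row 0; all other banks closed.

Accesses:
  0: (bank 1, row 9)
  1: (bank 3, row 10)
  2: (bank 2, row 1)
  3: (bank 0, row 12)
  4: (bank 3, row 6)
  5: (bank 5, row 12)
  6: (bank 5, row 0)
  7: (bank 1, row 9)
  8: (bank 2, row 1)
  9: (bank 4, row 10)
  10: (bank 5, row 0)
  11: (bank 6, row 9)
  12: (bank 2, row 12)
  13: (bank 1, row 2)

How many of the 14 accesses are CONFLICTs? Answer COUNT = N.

0: bank 1 row 9 — prev 9 → HIT
1: bank 3 row 10 — prev None → EMPTY
2: bank 2 row 1 — prev 7 → CONFLICT
3: bank 0 row 12 — prev 12 → HIT
4: bank 3 row 6 — prev 10 → CONFLICT
5: bank 5 row 12 — prev 12 → HIT
6: bank 5 row 0 — prev 12 → CONFLICT
7: bank 1 row 9 — prev 9 → HIT
8: bank 2 row 1 — prev 1 → HIT
9: bank 4 row 10 — prev 10 → HIT
10: bank 5 row 0 — prev 0 → HIT
11: bank 6 row 9 — prev 0 → CONFLICT
12: bank 2 row 12 — prev 1 → CONFLICT
13: bank 1 row 2 — prev 9 → CONFLICT

COUNT = 6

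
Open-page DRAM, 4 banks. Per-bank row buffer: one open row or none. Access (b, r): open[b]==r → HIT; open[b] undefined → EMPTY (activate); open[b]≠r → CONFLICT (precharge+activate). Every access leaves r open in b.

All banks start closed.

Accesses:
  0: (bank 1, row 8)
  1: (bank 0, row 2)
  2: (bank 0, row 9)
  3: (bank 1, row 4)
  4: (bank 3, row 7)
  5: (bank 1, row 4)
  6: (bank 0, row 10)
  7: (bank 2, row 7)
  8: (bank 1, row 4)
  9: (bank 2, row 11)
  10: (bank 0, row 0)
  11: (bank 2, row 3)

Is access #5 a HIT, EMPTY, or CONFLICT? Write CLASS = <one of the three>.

CLASS = HIT

#0 (1,8) E
#1 (0,2) E
#2 (0,9) C  (was 2)
#3 (1,4) C  (was 8)
#4 (3,7) E
#5 (1,4) H  (was 4)
#6 (0,10) C  (was 9)
#7 (2,7) E
#8 (1,4) H  (was 4)
#9 (2,11) C  (was 7)
#10 (0,0) C  (was 10)
#11 (2,3) C  (was 11)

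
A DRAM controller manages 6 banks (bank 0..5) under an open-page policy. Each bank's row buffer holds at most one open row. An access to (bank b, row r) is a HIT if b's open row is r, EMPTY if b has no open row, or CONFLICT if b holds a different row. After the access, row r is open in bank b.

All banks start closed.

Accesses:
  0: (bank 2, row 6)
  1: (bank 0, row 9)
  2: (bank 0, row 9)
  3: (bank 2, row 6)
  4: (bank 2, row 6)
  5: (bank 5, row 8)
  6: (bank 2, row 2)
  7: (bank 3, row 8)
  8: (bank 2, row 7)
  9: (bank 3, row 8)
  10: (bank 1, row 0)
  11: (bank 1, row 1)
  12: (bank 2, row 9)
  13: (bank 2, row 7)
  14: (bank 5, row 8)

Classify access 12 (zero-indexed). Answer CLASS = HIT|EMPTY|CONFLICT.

CLASS = CONFLICT

0: bank 2 row 6 — prev None → EMPTY
1: bank 0 row 9 — prev None → EMPTY
2: bank 0 row 9 — prev 9 → HIT
3: bank 2 row 6 — prev 6 → HIT
4: bank 2 row 6 — prev 6 → HIT
5: bank 5 row 8 — prev None → EMPTY
6: bank 2 row 2 — prev 6 → CONFLICT
7: bank 3 row 8 — prev None → EMPTY
8: bank 2 row 7 — prev 2 → CONFLICT
9: bank 3 row 8 — prev 8 → HIT
10: bank 1 row 0 — prev None → EMPTY
11: bank 1 row 1 — prev 0 → CONFLICT
12: bank 2 row 9 — prev 7 → CONFLICT
13: bank 2 row 7 — prev 9 → CONFLICT
14: bank 5 row 8 — prev 8 → HIT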